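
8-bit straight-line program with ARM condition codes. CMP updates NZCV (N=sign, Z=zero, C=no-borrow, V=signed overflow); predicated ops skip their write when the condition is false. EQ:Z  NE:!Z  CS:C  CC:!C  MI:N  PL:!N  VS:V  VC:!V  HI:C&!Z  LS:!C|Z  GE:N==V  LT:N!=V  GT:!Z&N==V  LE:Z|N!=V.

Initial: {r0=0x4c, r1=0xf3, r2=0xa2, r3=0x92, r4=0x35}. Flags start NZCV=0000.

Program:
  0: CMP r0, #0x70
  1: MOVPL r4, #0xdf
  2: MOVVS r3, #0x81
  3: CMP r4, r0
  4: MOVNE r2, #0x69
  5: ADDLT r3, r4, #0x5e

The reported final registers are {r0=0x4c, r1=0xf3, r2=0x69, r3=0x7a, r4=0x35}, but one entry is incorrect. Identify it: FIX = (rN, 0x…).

FIX = (r3, 0x93)

0: ✓ CMP  NZCV=1000
1: · MOVPL
2: · MOVVS
3: ✓ CMP  NZCV=1000
4: ✓ MOVNE  r2←0x69
5: ✓ ADDLT  r3←0x93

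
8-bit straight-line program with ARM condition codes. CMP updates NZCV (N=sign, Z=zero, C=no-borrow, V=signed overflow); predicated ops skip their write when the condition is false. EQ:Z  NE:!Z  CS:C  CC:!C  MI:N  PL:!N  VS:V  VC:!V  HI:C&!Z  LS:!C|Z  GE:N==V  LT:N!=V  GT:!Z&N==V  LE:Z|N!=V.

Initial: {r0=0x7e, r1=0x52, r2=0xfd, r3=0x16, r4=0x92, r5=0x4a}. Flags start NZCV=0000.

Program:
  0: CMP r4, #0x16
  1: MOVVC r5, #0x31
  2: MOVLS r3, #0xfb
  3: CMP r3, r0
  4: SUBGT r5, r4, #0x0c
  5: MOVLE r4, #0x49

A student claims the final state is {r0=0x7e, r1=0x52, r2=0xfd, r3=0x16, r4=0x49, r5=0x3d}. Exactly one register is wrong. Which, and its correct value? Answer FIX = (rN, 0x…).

0: ✓ CMP  NZCV=0011
1: · MOVVC
2: · MOVLS
3: ✓ CMP  NZCV=1000
4: · SUBGT
5: ✓ MOVLE  r4←0x49

FIX = (r5, 0x4a)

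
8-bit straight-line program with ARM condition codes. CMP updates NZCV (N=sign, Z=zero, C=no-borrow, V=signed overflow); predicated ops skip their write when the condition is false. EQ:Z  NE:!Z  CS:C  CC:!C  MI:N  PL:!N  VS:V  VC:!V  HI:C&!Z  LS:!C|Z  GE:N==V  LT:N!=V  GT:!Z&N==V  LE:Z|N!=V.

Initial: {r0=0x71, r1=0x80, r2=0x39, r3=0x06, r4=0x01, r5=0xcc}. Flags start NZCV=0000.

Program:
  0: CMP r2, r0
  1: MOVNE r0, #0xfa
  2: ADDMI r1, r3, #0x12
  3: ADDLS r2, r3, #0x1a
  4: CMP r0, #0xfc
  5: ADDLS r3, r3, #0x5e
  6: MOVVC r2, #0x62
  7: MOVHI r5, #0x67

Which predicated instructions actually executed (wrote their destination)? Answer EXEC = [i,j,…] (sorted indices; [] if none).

0: ✓ CMP  NZCV=1000
1: ✓ MOVNE  r0←0xfa
2: ✓ ADDMI  r1←0x18
3: ✓ ADDLS  r2←0x20
4: ✓ CMP  NZCV=1000
5: ✓ ADDLS  r3←0x64
6: ✓ MOVVC  r2←0x62
7: · MOVHI

EXEC = [1,2,3,5,6]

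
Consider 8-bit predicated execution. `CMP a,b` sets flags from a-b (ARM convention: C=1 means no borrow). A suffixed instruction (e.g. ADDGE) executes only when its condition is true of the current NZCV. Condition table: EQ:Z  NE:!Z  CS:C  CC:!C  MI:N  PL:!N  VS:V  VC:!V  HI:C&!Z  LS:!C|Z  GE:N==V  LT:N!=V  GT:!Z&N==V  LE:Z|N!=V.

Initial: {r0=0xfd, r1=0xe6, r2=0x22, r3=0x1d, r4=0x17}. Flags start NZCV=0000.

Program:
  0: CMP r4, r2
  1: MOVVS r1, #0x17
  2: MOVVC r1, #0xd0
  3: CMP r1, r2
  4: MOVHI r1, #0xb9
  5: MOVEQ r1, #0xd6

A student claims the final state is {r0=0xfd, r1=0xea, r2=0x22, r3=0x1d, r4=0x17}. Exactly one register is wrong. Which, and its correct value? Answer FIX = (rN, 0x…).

FIX = (r1, 0xb9)

[0] flags=1000 → (cmp)
[1] flags=1000 VS?F → skip
[2] flags=1000 VC?T → r1=0xd0
[3] flags=1010 → (cmp)
[4] flags=1010 HI?T → r1=0xb9
[5] flags=1010 EQ?F → skip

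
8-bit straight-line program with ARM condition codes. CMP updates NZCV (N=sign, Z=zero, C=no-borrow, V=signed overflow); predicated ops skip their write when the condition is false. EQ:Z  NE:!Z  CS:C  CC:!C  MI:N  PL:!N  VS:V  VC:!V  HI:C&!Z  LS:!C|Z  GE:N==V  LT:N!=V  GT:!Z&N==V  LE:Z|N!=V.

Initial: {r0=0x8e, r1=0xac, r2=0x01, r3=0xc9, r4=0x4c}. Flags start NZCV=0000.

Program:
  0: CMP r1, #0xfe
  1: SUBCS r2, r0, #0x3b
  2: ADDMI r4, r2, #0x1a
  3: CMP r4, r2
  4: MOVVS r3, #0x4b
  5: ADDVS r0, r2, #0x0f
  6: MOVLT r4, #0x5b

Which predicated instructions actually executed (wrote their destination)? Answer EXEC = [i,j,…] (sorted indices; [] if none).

EXEC = [2]

[0] flags=1000 → (cmp)
[1] flags=1000 CS?F → skip
[2] flags=1000 MI?T → r4=0x1b
[3] flags=0010 → (cmp)
[4] flags=0010 VS?F → skip
[5] flags=0010 VS?F → skip
[6] flags=0010 LT?F → skip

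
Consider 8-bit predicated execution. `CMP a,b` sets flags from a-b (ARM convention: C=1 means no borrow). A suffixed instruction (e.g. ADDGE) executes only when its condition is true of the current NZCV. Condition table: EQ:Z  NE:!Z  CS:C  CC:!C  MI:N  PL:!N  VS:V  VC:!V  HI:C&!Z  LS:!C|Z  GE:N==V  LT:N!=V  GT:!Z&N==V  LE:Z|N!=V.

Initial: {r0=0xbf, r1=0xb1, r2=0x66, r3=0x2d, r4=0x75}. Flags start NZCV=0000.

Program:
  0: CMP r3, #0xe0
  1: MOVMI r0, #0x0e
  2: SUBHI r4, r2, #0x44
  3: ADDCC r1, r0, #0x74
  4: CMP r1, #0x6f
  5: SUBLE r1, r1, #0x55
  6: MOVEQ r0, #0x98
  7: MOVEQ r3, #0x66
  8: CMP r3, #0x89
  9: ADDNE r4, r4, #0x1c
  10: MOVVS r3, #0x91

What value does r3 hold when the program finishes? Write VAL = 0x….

0: ✓ CMP  NZCV=0000
1: · MOVMI
2: · SUBHI
3: ✓ ADDCC  r1←0x33
4: ✓ CMP  NZCV=1000
5: ✓ SUBLE  r1←0xde
6: · MOVEQ
7: · MOVEQ
8: ✓ CMP  NZCV=1001
9: ✓ ADDNE  r4←0x91
10: ✓ MOVVS  r3←0x91

VAL = 0x91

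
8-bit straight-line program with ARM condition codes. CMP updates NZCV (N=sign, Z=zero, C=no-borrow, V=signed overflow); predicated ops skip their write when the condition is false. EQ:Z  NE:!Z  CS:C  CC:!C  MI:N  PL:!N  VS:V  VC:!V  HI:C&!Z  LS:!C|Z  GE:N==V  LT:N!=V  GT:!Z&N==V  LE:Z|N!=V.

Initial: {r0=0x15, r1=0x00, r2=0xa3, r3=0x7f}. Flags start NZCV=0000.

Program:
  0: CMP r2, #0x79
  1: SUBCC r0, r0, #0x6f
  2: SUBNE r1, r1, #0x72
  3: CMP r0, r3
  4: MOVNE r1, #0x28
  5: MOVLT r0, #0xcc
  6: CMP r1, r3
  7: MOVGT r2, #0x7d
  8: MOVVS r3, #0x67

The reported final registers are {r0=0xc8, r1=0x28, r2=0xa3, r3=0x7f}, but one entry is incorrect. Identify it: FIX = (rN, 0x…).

FIX = (r0, 0xcc)

0: ✓ CMP  NZCV=0011
1: · SUBCC
2: ✓ SUBNE  r1←0x8e
3: ✓ CMP  NZCV=1000
4: ✓ MOVNE  r1←0x28
5: ✓ MOVLT  r0←0xcc
6: ✓ CMP  NZCV=1000
7: · MOVGT
8: · MOVVS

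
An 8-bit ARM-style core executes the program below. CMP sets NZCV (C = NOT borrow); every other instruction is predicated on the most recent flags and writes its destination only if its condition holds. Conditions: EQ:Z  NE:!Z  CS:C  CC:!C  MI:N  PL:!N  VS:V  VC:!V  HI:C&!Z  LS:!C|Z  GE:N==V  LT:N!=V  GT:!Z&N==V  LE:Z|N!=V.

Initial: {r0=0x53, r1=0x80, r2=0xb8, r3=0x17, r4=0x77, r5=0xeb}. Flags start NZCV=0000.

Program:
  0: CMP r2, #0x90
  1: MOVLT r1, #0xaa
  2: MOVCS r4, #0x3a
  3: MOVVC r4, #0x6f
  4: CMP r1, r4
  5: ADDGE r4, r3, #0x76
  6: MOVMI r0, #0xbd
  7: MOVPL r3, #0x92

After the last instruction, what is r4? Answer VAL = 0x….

VAL = 0x6f

0: ✓ CMP  NZCV=0010
1: · MOVLT
2: ✓ MOVCS  r4←0x3a
3: ✓ MOVVC  r4←0x6f
4: ✓ CMP  NZCV=0011
5: · ADDGE
6: · MOVMI
7: ✓ MOVPL  r3←0x92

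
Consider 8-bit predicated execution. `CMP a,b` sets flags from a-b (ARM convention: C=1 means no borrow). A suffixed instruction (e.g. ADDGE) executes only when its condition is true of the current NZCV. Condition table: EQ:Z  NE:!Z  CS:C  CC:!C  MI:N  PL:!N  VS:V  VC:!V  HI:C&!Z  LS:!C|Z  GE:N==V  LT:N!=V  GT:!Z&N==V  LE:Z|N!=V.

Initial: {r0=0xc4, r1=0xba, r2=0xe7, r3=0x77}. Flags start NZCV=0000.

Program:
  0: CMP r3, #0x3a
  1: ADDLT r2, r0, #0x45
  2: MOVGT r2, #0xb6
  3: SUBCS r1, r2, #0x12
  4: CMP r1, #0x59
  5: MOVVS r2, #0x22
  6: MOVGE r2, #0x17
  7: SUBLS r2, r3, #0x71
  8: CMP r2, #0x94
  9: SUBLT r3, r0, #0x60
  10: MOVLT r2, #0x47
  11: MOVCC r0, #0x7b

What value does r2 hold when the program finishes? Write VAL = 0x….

VAL = 0x22

0: ✓ CMP  NZCV=0010
1: · ADDLT
2: ✓ MOVGT  r2←0xb6
3: ✓ SUBCS  r1←0xa4
4: ✓ CMP  NZCV=0011
5: ✓ MOVVS  r2←0x22
6: · MOVGE
7: · SUBLS
8: ✓ CMP  NZCV=1001
9: · SUBLT
10: · MOVLT
11: ✓ MOVCC  r0←0x7b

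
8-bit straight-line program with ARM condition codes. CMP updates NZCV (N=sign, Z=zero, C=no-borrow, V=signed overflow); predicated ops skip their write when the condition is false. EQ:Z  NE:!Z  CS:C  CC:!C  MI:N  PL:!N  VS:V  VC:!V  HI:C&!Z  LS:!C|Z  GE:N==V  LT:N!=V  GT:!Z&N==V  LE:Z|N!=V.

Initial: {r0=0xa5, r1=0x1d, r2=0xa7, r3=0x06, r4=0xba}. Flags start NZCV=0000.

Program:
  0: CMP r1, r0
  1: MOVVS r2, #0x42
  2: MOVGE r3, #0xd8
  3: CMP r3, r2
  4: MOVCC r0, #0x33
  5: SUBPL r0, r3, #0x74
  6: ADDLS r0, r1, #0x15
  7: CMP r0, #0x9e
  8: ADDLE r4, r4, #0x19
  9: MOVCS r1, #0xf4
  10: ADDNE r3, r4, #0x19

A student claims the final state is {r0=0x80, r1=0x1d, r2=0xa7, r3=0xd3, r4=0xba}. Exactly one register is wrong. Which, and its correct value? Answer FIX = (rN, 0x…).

[0] flags=0000 → (cmp)
[1] flags=0000 VS?F → skip
[2] flags=0000 GE?T → r3=0xd8
[3] flags=0010 → (cmp)
[4] flags=0010 CC?F → skip
[5] flags=0010 PL?T → r0=0x64
[6] flags=0010 LS?F → skip
[7] flags=1001 → (cmp)
[8] flags=1001 LE?F → skip
[9] flags=1001 CS?F → skip
[10] flags=1001 NE?T → r3=0xd3

FIX = (r0, 0x64)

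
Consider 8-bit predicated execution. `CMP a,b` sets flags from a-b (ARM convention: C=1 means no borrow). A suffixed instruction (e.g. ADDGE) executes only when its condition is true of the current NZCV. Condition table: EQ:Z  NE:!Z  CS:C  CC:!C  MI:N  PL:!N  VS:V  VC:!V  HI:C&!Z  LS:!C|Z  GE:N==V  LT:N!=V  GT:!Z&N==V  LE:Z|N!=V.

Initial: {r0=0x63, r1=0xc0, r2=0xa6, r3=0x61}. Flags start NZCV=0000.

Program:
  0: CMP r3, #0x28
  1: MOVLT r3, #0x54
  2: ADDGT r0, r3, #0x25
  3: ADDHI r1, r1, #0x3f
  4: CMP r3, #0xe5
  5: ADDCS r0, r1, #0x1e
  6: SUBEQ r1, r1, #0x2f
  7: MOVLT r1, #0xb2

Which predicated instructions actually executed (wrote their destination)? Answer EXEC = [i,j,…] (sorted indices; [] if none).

0: ✓ CMP  NZCV=0010
1: · MOVLT
2: ✓ ADDGT  r0←0x86
3: ✓ ADDHI  r1←0xff
4: ✓ CMP  NZCV=0000
5: · ADDCS
6: · SUBEQ
7: · MOVLT

EXEC = [2,3]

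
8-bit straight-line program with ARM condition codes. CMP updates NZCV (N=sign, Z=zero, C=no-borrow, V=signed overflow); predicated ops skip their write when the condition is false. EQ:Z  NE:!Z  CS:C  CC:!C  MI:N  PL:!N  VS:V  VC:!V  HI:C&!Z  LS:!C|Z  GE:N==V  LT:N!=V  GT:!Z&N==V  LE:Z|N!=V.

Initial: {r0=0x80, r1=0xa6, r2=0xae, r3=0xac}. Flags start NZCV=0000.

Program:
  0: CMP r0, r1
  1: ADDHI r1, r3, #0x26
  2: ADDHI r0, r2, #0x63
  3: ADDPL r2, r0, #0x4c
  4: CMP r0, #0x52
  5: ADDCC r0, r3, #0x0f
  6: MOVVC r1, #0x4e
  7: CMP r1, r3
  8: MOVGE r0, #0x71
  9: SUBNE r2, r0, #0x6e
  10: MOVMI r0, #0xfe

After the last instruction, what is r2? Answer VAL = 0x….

VAL = 0x12

[0] flags=1000 → (cmp)
[1] flags=1000 HI?F → skip
[2] flags=1000 HI?F → skip
[3] flags=1000 PL?F → skip
[4] flags=0011 → (cmp)
[5] flags=0011 CC?F → skip
[6] flags=0011 VC?F → skip
[7] flags=1000 → (cmp)
[8] flags=1000 GE?F → skip
[9] flags=1000 NE?T → r2=0x12
[10] flags=1000 MI?T → r0=0xfe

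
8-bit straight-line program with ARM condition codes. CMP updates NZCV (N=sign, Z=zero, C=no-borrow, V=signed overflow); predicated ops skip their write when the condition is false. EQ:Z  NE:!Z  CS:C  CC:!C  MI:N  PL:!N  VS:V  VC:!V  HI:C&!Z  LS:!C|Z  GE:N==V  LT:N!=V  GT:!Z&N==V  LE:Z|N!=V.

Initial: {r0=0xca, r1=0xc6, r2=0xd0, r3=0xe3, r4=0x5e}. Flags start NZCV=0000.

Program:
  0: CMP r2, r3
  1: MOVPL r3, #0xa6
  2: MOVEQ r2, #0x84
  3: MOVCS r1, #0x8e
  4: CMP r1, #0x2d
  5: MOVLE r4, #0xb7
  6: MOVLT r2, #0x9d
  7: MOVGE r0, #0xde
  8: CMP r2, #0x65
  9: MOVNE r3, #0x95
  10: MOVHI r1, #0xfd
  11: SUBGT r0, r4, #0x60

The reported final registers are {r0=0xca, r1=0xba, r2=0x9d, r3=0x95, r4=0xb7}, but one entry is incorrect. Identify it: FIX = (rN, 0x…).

[0] flags=1000 → (cmp)
[1] flags=1000 PL?F → skip
[2] flags=1000 EQ?F → skip
[3] flags=1000 CS?F → skip
[4] flags=1010 → (cmp)
[5] flags=1010 LE?T → r4=0xb7
[6] flags=1010 LT?T → r2=0x9d
[7] flags=1010 GE?F → skip
[8] flags=0011 → (cmp)
[9] flags=0011 NE?T → r3=0x95
[10] flags=0011 HI?T → r1=0xfd
[11] flags=0011 GT?F → skip

FIX = (r1, 0xfd)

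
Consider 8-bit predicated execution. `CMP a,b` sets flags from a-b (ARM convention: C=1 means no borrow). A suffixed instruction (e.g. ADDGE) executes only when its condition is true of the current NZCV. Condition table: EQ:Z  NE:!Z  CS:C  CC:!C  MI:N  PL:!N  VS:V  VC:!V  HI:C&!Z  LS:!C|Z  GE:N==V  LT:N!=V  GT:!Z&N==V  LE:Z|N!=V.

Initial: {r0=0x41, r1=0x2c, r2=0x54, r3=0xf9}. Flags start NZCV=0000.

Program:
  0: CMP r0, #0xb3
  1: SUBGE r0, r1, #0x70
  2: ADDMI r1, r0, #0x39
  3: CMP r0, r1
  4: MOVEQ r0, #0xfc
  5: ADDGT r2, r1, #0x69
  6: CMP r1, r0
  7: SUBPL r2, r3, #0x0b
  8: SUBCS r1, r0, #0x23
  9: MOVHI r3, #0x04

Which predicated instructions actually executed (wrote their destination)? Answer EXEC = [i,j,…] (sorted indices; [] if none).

0: ✓ CMP  NZCV=1001
1: ✓ SUBGE  r0←0xbc
2: ✓ ADDMI  r1←0xf5
3: ✓ CMP  NZCV=1000
4: · MOVEQ
5: · ADDGT
6: ✓ CMP  NZCV=0010
7: ✓ SUBPL  r2←0xee
8: ✓ SUBCS  r1←0x99
9: ✓ MOVHI  r3←0x04

EXEC = [1,2,7,8,9]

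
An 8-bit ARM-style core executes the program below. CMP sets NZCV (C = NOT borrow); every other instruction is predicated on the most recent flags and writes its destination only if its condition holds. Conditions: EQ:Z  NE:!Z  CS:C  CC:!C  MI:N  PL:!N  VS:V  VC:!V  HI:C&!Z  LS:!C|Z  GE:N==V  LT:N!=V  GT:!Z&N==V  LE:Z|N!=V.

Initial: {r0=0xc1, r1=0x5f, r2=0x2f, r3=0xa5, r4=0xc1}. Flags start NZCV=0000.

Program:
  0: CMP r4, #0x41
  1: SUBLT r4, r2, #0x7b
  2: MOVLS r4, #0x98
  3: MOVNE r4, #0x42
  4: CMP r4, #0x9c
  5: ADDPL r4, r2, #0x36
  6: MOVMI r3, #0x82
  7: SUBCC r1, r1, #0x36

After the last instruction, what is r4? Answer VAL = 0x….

VAL = 0x42

[0] flags=1010 → (cmp)
[1] flags=1010 LT?T → r4=0xb4
[2] flags=1010 LS?F → skip
[3] flags=1010 NE?T → r4=0x42
[4] flags=1001 → (cmp)
[5] flags=1001 PL?F → skip
[6] flags=1001 MI?T → r3=0x82
[7] flags=1001 CC?T → r1=0x29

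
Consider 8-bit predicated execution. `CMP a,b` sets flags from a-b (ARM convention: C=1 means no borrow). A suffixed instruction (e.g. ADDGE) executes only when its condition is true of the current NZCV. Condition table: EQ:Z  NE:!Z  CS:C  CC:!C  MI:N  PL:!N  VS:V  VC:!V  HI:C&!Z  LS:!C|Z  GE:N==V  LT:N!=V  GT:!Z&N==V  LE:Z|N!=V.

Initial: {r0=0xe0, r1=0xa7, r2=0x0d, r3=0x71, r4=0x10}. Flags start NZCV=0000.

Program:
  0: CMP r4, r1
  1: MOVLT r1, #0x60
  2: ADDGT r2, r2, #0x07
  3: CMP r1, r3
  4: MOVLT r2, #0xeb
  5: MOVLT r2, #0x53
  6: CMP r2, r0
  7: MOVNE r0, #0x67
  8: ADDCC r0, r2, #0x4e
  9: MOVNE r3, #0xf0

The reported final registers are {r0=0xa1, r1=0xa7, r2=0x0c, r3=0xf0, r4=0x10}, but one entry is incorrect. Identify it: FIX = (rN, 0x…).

[0] flags=0000 → (cmp)
[1] flags=0000 LT?F → skip
[2] flags=0000 GT?T → r2=0x14
[3] flags=0011 → (cmp)
[4] flags=0011 LT?T → r2=0xeb
[5] flags=0011 LT?T → r2=0x53
[6] flags=0000 → (cmp)
[7] flags=0000 NE?T → r0=0x67
[8] flags=0000 CC?T → r0=0xa1
[9] flags=0000 NE?T → r3=0xf0

FIX = (r2, 0x53)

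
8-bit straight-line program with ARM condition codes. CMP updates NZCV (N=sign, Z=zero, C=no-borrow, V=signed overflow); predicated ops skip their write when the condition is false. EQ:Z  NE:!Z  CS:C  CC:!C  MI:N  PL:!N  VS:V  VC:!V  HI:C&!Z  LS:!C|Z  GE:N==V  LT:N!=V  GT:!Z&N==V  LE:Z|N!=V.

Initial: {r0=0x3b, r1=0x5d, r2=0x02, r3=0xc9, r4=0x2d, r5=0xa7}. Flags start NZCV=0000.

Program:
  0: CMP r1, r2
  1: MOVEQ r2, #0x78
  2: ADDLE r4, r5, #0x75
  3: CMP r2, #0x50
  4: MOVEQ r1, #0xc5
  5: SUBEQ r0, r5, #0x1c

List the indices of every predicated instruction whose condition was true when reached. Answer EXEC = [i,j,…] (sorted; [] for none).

0: ✓ CMP  NZCV=0010
1: · MOVEQ
2: · ADDLE
3: ✓ CMP  NZCV=1000
4: · MOVEQ
5: · SUBEQ

EXEC = []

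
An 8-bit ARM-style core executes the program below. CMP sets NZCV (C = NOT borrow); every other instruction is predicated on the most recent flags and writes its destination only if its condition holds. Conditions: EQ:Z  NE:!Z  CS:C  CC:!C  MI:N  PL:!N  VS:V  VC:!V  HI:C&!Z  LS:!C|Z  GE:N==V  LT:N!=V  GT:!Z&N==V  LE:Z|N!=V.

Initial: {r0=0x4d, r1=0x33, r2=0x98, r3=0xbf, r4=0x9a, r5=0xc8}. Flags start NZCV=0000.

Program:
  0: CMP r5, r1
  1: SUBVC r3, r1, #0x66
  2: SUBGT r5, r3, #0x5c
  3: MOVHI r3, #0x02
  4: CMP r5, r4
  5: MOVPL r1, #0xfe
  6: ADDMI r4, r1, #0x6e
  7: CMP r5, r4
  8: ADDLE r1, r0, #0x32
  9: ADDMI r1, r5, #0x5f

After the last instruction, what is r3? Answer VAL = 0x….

VAL = 0x02

0: ✓ CMP  NZCV=1010
1: ✓ SUBVC  r3←0xcd
2: · SUBGT
3: ✓ MOVHI  r3←0x02
4: ✓ CMP  NZCV=0010
5: ✓ MOVPL  r1←0xfe
6: · ADDMI
7: ✓ CMP  NZCV=0010
8: · ADDLE
9: · ADDMI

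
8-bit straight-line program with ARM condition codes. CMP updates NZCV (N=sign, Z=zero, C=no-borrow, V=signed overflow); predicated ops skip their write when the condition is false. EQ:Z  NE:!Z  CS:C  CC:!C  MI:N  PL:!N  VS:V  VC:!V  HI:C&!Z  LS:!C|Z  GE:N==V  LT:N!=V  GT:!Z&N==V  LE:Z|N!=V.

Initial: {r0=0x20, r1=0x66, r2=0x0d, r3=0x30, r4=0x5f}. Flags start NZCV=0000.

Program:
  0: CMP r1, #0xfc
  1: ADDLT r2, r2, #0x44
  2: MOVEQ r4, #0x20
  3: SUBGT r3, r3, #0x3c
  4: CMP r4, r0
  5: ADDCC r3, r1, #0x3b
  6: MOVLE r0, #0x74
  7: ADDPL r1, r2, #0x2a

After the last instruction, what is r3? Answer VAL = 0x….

[0] flags=0000 → (cmp)
[1] flags=0000 LT?F → skip
[2] flags=0000 EQ?F → skip
[3] flags=0000 GT?T → r3=0xf4
[4] flags=0010 → (cmp)
[5] flags=0010 CC?F → skip
[6] flags=0010 LE?F → skip
[7] flags=0010 PL?T → r1=0x37

VAL = 0xf4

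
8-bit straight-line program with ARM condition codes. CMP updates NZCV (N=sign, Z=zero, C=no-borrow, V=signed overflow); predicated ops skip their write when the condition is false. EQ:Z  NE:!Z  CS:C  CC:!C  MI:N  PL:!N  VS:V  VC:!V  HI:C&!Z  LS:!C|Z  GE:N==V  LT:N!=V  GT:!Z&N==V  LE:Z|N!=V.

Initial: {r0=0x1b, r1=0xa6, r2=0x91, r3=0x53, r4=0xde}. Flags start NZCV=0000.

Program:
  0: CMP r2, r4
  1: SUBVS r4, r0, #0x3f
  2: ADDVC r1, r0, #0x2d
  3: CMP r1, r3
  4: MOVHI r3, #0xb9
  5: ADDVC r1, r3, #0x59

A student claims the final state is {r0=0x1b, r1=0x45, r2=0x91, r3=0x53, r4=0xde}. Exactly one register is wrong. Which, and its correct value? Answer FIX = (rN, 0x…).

[0] flags=1000 → (cmp)
[1] flags=1000 VS?F → skip
[2] flags=1000 VC?T → r1=0x48
[3] flags=1000 → (cmp)
[4] flags=1000 HI?F → skip
[5] flags=1000 VC?T → r1=0xac

FIX = (r1, 0xac)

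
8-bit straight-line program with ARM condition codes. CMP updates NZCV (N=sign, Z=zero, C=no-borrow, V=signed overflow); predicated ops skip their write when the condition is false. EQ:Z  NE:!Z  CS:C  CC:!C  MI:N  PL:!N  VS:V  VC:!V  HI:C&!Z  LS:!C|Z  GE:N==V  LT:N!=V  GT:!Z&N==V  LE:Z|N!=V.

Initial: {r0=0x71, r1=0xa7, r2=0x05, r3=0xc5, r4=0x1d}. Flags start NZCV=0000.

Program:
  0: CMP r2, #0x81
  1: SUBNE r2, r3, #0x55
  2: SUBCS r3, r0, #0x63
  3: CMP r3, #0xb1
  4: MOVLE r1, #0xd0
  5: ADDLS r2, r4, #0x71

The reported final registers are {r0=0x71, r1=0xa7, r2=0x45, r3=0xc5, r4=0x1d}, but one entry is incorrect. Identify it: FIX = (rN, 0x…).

FIX = (r2, 0x70)

[0] flags=1001 → (cmp)
[1] flags=1001 NE?T → r2=0x70
[2] flags=1001 CS?F → skip
[3] flags=0010 → (cmp)
[4] flags=0010 LE?F → skip
[5] flags=0010 LS?F → skip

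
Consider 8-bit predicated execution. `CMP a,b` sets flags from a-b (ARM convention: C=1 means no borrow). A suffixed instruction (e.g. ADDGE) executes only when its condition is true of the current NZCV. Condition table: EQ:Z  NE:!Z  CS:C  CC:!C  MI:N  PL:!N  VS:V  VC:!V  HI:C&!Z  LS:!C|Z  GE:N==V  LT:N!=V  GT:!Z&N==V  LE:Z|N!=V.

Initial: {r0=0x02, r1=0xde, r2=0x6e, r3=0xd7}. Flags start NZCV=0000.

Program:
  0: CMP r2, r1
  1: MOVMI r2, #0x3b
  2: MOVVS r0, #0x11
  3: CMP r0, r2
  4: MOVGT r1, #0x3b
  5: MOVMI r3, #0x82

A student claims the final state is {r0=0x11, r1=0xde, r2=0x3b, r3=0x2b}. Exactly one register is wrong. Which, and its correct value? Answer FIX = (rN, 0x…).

0: ✓ CMP  NZCV=1001
1: ✓ MOVMI  r2←0x3b
2: ✓ MOVVS  r0←0x11
3: ✓ CMP  NZCV=1000
4: · MOVGT
5: ✓ MOVMI  r3←0x82

FIX = (r3, 0x82)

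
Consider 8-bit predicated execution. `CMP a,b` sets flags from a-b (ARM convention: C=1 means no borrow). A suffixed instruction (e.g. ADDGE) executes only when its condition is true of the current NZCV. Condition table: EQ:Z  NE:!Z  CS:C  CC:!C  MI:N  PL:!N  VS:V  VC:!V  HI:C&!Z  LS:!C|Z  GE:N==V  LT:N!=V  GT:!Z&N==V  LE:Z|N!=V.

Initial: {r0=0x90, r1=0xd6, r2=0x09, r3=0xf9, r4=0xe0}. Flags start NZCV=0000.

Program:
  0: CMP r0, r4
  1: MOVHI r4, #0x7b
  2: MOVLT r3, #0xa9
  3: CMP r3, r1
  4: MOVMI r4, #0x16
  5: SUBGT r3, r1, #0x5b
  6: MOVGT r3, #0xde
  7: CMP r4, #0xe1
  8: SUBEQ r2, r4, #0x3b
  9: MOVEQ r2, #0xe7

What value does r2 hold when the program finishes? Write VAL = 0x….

VAL = 0x09

[0] flags=1000 → (cmp)
[1] flags=1000 HI?F → skip
[2] flags=1000 LT?T → r3=0xa9
[3] flags=1000 → (cmp)
[4] flags=1000 MI?T → r4=0x16
[5] flags=1000 GT?F → skip
[6] flags=1000 GT?F → skip
[7] flags=0000 → (cmp)
[8] flags=0000 EQ?F → skip
[9] flags=0000 EQ?F → skip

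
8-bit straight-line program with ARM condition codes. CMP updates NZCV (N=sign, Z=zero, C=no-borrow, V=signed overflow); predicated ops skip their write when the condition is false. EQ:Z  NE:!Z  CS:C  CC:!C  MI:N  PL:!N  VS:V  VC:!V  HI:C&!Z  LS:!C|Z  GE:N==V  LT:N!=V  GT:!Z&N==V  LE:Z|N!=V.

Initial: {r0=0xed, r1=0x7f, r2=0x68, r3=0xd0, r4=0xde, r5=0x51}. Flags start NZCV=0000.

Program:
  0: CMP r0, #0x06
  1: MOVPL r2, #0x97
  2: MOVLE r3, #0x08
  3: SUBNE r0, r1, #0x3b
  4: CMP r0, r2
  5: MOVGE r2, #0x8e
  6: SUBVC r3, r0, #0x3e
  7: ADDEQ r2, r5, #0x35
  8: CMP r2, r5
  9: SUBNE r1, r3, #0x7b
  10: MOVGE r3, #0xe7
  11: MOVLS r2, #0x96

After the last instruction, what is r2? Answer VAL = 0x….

[0] flags=1010 → (cmp)
[1] flags=1010 PL?F → skip
[2] flags=1010 LE?T → r3=0x08
[3] flags=1010 NE?T → r0=0x44
[4] flags=1000 → (cmp)
[5] flags=1000 GE?F → skip
[6] flags=1000 VC?T → r3=0x06
[7] flags=1000 EQ?F → skip
[8] flags=0010 → (cmp)
[9] flags=0010 NE?T → r1=0x8b
[10] flags=0010 GE?T → r3=0xe7
[11] flags=0010 LS?F → skip

VAL = 0x68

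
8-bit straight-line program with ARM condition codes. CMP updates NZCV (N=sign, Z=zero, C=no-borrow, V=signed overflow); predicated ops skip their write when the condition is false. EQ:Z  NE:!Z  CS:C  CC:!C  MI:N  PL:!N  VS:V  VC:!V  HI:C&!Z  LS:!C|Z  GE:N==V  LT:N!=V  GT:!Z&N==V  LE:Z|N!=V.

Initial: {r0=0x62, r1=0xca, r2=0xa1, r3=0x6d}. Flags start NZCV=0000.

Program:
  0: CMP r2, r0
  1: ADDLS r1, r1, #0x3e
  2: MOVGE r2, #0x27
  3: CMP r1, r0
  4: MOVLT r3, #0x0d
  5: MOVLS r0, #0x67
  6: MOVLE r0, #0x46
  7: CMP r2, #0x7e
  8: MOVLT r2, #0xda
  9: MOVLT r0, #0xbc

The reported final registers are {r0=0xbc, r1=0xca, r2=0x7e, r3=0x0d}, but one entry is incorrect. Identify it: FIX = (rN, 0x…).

FIX = (r2, 0xda)

0: ✓ CMP  NZCV=0011
1: · ADDLS
2: · MOVGE
3: ✓ CMP  NZCV=0011
4: ✓ MOVLT  r3←0x0d
5: · MOVLS
6: ✓ MOVLE  r0←0x46
7: ✓ CMP  NZCV=0011
8: ✓ MOVLT  r2←0xda
9: ✓ MOVLT  r0←0xbc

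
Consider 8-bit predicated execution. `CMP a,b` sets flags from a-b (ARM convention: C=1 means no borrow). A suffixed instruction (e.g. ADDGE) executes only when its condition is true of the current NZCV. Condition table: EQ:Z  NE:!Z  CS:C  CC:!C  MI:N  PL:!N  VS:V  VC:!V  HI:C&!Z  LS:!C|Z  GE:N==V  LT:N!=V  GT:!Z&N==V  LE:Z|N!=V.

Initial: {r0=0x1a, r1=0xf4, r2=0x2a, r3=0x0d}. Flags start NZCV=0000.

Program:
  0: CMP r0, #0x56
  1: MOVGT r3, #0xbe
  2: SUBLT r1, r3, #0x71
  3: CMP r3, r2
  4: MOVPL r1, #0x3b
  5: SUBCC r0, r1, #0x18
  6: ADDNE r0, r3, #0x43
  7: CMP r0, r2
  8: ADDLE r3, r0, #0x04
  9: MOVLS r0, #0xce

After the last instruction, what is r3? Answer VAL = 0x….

VAL = 0x0d

0: ✓ CMP  NZCV=1000
1: · MOVGT
2: ✓ SUBLT  r1←0x9c
3: ✓ CMP  NZCV=1000
4: · MOVPL
5: ✓ SUBCC  r0←0x84
6: ✓ ADDNE  r0←0x50
7: ✓ CMP  NZCV=0010
8: · ADDLE
9: · MOVLS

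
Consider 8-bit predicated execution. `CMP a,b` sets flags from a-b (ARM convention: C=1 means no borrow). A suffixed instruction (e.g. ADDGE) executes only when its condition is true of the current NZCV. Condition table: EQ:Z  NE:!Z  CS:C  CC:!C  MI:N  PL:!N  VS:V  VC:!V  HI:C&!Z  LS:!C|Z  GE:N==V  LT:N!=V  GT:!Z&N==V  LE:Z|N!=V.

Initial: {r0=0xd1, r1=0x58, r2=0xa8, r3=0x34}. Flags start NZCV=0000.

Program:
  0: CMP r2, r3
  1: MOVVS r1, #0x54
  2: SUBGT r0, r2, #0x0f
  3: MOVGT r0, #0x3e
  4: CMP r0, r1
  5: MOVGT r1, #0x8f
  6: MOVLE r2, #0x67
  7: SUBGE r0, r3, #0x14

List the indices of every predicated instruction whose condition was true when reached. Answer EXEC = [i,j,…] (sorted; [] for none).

0: ✓ CMP  NZCV=0011
1: ✓ MOVVS  r1←0x54
2: · SUBGT
3: · MOVGT
4: ✓ CMP  NZCV=0011
5: · MOVGT
6: ✓ MOVLE  r2←0x67
7: · SUBGE

EXEC = [1,6]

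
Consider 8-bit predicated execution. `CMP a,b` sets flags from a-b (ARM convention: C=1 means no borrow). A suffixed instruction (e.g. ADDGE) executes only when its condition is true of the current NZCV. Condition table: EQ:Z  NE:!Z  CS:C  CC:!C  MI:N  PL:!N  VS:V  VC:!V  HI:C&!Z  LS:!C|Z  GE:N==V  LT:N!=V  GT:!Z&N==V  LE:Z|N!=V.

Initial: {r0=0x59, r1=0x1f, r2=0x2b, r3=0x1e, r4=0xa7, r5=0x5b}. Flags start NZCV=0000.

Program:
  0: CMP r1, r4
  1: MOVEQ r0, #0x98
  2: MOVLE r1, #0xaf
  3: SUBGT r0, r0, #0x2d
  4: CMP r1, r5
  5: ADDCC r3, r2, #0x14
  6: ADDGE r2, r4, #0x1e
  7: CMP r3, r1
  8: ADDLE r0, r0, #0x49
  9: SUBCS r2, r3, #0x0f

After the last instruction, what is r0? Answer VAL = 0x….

0: ✓ CMP  NZCV=0000
1: · MOVEQ
2: · MOVLE
3: ✓ SUBGT  r0←0x2c
4: ✓ CMP  NZCV=1000
5: ✓ ADDCC  r3←0x3f
6: · ADDGE
7: ✓ CMP  NZCV=0010
8: · ADDLE
9: ✓ SUBCS  r2←0x30

VAL = 0x2c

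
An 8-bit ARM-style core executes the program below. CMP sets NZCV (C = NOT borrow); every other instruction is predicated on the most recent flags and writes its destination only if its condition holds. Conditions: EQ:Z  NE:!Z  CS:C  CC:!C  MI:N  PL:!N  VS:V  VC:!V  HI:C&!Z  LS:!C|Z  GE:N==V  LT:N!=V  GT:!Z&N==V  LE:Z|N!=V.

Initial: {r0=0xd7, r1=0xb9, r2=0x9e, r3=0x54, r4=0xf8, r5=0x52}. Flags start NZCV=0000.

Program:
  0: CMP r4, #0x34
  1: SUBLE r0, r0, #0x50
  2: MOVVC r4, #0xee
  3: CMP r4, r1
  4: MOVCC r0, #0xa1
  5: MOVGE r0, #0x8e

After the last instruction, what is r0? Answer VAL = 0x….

VAL = 0x8e

[0] flags=1010 → (cmp)
[1] flags=1010 LE?T → r0=0x87
[2] flags=1010 VC?T → r4=0xee
[3] flags=0010 → (cmp)
[4] flags=0010 CC?F → skip
[5] flags=0010 GE?T → r0=0x8e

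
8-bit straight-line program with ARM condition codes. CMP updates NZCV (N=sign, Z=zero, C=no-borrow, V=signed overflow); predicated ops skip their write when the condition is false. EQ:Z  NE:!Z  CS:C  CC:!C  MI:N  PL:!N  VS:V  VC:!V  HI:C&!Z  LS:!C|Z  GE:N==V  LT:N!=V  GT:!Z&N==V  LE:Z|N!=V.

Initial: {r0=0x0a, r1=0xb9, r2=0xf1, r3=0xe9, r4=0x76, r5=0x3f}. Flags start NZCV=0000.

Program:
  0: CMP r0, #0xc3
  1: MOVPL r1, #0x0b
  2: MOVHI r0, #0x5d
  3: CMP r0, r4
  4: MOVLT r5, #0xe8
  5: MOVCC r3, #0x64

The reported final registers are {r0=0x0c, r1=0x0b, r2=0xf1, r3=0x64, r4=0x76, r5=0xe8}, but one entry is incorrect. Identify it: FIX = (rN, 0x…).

0: ✓ CMP  NZCV=0000
1: ✓ MOVPL  r1←0x0b
2: · MOVHI
3: ✓ CMP  NZCV=1000
4: ✓ MOVLT  r5←0xe8
5: ✓ MOVCC  r3←0x64

FIX = (r0, 0x0a)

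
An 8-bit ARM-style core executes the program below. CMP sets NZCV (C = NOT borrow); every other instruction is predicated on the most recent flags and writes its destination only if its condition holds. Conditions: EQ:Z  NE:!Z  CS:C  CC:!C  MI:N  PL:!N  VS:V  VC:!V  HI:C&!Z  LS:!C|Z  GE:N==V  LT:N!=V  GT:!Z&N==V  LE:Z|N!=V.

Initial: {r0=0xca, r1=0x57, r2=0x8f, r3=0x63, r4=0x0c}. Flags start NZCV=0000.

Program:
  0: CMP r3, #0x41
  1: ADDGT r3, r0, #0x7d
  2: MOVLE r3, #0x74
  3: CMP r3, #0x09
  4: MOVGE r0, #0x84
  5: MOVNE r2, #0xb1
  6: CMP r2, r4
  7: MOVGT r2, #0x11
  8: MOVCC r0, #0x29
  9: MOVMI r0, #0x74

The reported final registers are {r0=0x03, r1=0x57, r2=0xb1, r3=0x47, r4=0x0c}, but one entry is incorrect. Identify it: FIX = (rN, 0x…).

0: ✓ CMP  NZCV=0010
1: ✓ ADDGT  r3←0x47
2: · MOVLE
3: ✓ CMP  NZCV=0010
4: ✓ MOVGE  r0←0x84
5: ✓ MOVNE  r2←0xb1
6: ✓ CMP  NZCV=1010
7: · MOVGT
8: · MOVCC
9: ✓ MOVMI  r0←0x74

FIX = (r0, 0x74)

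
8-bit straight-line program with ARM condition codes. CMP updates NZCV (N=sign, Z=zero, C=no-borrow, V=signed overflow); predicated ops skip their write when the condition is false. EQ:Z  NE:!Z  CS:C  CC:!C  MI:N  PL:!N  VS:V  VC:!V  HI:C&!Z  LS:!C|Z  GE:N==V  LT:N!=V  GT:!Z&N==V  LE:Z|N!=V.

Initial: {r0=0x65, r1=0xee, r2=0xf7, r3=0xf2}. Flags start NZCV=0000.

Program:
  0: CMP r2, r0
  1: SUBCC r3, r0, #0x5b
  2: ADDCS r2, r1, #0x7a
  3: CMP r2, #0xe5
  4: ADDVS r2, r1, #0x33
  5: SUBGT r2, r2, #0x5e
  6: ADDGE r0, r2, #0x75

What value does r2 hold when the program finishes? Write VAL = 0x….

VAL = 0xc3

[0] flags=1010 → (cmp)
[1] flags=1010 CC?F → skip
[2] flags=1010 CS?T → r2=0x68
[3] flags=1001 → (cmp)
[4] flags=1001 VS?T → r2=0x21
[5] flags=1001 GT?T → r2=0xc3
[6] flags=1001 GE?T → r0=0x38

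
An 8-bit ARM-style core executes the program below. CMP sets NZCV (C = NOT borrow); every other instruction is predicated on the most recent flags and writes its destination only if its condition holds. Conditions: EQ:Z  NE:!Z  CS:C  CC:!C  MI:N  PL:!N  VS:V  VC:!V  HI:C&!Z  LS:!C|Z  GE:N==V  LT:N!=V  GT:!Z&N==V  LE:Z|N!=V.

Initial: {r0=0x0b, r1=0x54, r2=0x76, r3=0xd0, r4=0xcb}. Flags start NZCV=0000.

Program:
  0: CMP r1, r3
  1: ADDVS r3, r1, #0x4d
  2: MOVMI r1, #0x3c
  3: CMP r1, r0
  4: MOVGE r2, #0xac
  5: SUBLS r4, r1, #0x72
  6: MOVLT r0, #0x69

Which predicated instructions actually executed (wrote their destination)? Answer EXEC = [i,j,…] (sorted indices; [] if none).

0: ✓ CMP  NZCV=1001
1: ✓ ADDVS  r3←0xa1
2: ✓ MOVMI  r1←0x3c
3: ✓ CMP  NZCV=0010
4: ✓ MOVGE  r2←0xac
5: · SUBLS
6: · MOVLT

EXEC = [1,2,4]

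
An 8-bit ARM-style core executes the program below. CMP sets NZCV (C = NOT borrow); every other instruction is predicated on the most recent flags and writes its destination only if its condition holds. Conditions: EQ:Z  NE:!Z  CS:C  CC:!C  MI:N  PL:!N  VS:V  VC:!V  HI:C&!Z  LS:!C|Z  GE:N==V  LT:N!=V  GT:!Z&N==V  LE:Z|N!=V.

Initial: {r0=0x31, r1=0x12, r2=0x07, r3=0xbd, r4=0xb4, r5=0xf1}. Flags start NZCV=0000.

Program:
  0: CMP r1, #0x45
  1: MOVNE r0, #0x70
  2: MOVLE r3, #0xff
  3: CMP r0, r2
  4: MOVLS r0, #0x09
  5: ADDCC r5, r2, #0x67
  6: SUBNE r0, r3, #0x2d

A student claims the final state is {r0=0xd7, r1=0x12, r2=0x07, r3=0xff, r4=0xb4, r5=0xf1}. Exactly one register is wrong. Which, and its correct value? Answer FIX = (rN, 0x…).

0: ✓ CMP  NZCV=1000
1: ✓ MOVNE  r0←0x70
2: ✓ MOVLE  r3←0xff
3: ✓ CMP  NZCV=0010
4: · MOVLS
5: · ADDCC
6: ✓ SUBNE  r0←0xd2

FIX = (r0, 0xd2)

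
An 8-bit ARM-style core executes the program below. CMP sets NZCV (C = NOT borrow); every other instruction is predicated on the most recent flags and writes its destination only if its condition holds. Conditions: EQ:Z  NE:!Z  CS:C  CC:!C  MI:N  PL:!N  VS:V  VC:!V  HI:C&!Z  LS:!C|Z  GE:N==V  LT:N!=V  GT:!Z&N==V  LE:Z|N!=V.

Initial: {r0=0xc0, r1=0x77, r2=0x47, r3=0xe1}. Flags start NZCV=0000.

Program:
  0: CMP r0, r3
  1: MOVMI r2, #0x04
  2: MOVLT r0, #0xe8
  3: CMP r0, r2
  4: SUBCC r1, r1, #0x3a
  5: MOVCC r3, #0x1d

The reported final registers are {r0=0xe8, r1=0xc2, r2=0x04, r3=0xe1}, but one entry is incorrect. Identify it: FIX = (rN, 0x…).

FIX = (r1, 0x77)

[0] flags=1000 → (cmp)
[1] flags=1000 MI?T → r2=0x04
[2] flags=1000 LT?T → r0=0xe8
[3] flags=1010 → (cmp)
[4] flags=1010 CC?F → skip
[5] flags=1010 CC?F → skip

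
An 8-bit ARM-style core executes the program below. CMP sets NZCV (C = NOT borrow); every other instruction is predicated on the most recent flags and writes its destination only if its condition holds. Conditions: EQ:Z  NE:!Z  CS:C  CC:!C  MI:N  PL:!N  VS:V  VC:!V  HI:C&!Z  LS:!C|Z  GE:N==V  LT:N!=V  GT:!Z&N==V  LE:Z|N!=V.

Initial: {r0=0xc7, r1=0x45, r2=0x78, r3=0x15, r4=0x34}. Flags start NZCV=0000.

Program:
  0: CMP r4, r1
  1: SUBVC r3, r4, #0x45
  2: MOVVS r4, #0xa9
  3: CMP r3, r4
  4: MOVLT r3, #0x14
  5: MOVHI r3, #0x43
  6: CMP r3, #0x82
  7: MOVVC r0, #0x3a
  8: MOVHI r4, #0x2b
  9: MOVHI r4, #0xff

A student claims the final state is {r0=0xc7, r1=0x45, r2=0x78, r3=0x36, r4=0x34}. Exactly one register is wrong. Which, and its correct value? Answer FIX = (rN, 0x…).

FIX = (r3, 0x43)

[0] flags=1000 → (cmp)
[1] flags=1000 VC?T → r3=0xef
[2] flags=1000 VS?F → skip
[3] flags=1010 → (cmp)
[4] flags=1010 LT?T → r3=0x14
[5] flags=1010 HI?T → r3=0x43
[6] flags=1001 → (cmp)
[7] flags=1001 VC?F → skip
[8] flags=1001 HI?F → skip
[9] flags=1001 HI?F → skip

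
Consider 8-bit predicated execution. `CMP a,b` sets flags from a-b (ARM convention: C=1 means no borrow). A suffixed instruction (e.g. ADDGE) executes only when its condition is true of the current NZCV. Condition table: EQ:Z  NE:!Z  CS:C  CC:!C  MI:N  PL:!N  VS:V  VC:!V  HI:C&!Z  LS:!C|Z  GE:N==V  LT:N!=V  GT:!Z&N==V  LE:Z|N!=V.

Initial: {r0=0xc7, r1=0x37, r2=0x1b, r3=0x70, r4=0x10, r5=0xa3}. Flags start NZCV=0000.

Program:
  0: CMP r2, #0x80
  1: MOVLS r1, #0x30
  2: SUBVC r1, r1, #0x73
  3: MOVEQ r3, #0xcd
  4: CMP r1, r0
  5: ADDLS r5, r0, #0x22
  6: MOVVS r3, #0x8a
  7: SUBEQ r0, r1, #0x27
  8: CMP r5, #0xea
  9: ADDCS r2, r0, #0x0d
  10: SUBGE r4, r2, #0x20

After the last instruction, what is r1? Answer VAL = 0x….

[0] flags=1001 → (cmp)
[1] flags=1001 LS?T → r1=0x30
[2] flags=1001 VC?F → skip
[3] flags=1001 EQ?F → skip
[4] flags=0000 → (cmp)
[5] flags=0000 LS?T → r5=0xe9
[6] flags=0000 VS?F → skip
[7] flags=0000 EQ?F → skip
[8] flags=1000 → (cmp)
[9] flags=1000 CS?F → skip
[10] flags=1000 GE?F → skip

VAL = 0x30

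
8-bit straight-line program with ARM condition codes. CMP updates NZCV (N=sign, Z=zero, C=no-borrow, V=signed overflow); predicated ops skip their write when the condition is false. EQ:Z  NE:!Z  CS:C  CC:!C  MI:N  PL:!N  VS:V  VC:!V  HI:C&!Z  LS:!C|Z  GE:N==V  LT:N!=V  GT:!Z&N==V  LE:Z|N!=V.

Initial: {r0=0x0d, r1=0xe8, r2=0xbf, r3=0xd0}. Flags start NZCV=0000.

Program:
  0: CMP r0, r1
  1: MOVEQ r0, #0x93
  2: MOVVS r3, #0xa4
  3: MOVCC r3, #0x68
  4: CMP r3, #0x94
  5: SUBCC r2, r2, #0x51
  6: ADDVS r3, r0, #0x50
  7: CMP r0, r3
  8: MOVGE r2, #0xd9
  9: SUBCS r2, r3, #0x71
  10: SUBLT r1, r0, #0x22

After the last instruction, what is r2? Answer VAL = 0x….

[0] flags=0000 → (cmp)
[1] flags=0000 EQ?F → skip
[2] flags=0000 VS?F → skip
[3] flags=0000 CC?T → r3=0x68
[4] flags=1001 → (cmp)
[5] flags=1001 CC?T → r2=0x6e
[6] flags=1001 VS?T → r3=0x5d
[7] flags=1000 → (cmp)
[8] flags=1000 GE?F → skip
[9] flags=1000 CS?F → skip
[10] flags=1000 LT?T → r1=0xeb

VAL = 0x6e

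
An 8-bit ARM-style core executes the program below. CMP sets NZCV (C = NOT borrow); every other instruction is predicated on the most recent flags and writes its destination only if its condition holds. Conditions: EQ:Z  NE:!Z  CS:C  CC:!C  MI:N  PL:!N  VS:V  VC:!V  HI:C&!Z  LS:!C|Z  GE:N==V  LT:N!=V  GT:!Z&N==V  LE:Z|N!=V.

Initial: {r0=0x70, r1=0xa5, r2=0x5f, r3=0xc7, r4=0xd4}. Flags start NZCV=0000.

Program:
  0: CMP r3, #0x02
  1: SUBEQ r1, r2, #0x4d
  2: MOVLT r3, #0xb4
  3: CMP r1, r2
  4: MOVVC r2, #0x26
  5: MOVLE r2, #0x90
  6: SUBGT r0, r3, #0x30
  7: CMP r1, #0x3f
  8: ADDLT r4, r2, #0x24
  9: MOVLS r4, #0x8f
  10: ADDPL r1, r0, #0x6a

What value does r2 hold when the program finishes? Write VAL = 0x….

VAL = 0x90

[0] flags=1010 → (cmp)
[1] flags=1010 EQ?F → skip
[2] flags=1010 LT?T → r3=0xb4
[3] flags=0011 → (cmp)
[4] flags=0011 VC?F → skip
[5] flags=0011 LE?T → r2=0x90
[6] flags=0011 GT?F → skip
[7] flags=0011 → (cmp)
[8] flags=0011 LT?T → r4=0xb4
[9] flags=0011 LS?F → skip
[10] flags=0011 PL?T → r1=0xda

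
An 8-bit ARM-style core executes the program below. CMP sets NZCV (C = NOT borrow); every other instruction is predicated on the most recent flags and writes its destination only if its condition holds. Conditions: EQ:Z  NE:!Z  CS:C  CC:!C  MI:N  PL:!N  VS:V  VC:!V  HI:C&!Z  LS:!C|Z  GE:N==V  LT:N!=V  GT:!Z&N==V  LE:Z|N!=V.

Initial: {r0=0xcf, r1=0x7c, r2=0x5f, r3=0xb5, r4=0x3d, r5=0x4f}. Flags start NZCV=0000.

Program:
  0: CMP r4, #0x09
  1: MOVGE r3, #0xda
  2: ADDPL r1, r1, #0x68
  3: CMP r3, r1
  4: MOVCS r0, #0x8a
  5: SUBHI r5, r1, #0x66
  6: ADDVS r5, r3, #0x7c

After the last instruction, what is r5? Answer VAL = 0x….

[0] flags=0010 → (cmp)
[1] flags=0010 GE?T → r3=0xda
[2] flags=0010 PL?T → r1=0xe4
[3] flags=1000 → (cmp)
[4] flags=1000 CS?F → skip
[5] flags=1000 HI?F → skip
[6] flags=1000 VS?F → skip

VAL = 0x4f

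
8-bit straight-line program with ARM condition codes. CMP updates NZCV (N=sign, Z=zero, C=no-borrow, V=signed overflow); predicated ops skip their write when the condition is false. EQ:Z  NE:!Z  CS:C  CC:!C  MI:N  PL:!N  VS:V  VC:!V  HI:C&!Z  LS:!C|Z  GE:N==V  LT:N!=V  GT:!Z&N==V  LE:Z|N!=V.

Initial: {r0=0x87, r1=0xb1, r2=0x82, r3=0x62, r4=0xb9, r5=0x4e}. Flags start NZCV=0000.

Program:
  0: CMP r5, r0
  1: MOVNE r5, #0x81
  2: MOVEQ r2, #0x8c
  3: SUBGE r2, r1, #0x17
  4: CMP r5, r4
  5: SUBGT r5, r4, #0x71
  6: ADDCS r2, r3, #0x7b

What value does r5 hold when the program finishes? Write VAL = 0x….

VAL = 0x81

0: ✓ CMP  NZCV=1001
1: ✓ MOVNE  r5←0x81
2: · MOVEQ
3: ✓ SUBGE  r2←0x9a
4: ✓ CMP  NZCV=1000
5: · SUBGT
6: · ADDCS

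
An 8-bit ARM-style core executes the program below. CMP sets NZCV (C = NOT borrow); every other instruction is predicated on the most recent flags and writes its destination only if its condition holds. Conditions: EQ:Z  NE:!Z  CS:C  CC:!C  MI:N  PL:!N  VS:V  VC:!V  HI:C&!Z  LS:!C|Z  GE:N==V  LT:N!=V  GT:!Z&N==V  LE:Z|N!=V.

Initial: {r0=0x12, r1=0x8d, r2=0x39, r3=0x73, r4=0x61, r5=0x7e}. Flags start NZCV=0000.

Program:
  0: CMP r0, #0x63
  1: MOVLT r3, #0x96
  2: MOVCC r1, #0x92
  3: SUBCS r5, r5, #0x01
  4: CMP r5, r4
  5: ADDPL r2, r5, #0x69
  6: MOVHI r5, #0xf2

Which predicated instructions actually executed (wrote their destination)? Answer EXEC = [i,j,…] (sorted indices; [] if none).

0: ✓ CMP  NZCV=1000
1: ✓ MOVLT  r3←0x96
2: ✓ MOVCC  r1←0x92
3: · SUBCS
4: ✓ CMP  NZCV=0010
5: ✓ ADDPL  r2←0xe7
6: ✓ MOVHI  r5←0xf2

EXEC = [1,2,5,6]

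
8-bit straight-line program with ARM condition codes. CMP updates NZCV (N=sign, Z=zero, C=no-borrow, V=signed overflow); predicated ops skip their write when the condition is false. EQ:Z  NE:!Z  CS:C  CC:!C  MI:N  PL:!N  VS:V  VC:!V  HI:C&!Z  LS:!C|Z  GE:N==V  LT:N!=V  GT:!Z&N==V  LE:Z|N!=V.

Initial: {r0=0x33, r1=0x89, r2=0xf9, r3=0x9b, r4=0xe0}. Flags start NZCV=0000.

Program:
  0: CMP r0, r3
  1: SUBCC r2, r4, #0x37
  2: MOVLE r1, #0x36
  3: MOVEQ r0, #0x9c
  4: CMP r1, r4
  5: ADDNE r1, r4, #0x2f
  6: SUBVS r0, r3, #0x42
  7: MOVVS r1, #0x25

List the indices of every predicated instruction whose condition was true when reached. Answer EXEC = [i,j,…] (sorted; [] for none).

EXEC = [1,5]

0: ✓ CMP  NZCV=1001
1: ✓ SUBCC  r2←0xa9
2: · MOVLE
3: · MOVEQ
4: ✓ CMP  NZCV=1000
5: ✓ ADDNE  r1←0x0f
6: · SUBVS
7: · MOVVS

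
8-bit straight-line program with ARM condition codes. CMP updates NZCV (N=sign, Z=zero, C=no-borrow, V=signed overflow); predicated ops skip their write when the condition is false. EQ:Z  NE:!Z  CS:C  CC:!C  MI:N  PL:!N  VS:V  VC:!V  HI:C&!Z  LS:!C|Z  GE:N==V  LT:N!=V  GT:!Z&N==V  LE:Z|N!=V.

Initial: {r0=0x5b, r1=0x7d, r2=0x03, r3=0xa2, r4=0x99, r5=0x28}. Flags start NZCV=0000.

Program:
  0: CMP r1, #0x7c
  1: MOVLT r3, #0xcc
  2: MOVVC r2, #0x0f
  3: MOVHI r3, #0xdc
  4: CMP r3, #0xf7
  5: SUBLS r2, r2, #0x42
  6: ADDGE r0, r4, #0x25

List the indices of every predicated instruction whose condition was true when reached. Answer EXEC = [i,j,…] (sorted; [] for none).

EXEC = [2,3,5]

[0] flags=0010 → (cmp)
[1] flags=0010 LT?F → skip
[2] flags=0010 VC?T → r2=0x0f
[3] flags=0010 HI?T → r3=0xdc
[4] flags=1000 → (cmp)
[5] flags=1000 LS?T → r2=0xcd
[6] flags=1000 GE?F → skip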